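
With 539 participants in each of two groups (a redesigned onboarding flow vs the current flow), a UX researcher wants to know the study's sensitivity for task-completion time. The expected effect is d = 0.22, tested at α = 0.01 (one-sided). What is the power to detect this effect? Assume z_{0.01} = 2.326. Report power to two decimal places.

For two equal groups, power = Φ(d·√(n/2) − z_{α}).
d·√(n/2) = 0.22 × √(539/2) = 0.22 × 16.416 = 3.612.
z_β = 3.612 − 2.326 = 1.286.
Power = Φ(1.286) = 0.901.

power ≈ 0.90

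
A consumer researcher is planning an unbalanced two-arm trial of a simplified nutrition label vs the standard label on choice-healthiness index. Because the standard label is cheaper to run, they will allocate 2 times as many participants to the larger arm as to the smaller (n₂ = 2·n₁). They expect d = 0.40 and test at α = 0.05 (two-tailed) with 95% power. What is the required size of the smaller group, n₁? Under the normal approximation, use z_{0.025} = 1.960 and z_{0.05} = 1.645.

n₁ = 122

With allocation ratio k = n₂/n₁ = 2, Var(x̄₁−x̄₂) = σ²(1/n₁ + 1/(k·n₁)) = σ²·(k+1)/(k·n₁).
So n₁ = (1 + 1/k)·((z_{α/2} + z_β)/d)² = 1.500 × (3.605/0.40)².
n₁ = 1.500 × 81.23 = 121.8.
Round up: n₁ = 122, giving n₂ = 2 × 122 = 244.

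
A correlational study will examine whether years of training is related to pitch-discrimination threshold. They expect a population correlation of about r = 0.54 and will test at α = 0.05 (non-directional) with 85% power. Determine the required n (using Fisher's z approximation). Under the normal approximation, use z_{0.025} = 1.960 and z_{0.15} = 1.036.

Fisher's z: C = ½·ln((1+r)/(1−r)) = ½·ln(3.3478) = 0.6042.
n = ((z_{α/2} + z_β)/C)² + 3.
(1.960 + 1.036) / 0.6042 = 2.996 / 0.6042 = 4.959.
n = 4.959² + 3 = 24.59 + 3 = 27.6.
Round up.

n = 28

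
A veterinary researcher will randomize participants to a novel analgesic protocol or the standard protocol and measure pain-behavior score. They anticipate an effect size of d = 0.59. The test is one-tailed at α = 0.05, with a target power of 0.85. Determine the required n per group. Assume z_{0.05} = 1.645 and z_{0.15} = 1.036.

For two independent groups with equal n: n = 2·((z_{α} + z_β) / d)².
z_{α} + z_β = 1.645 + 1.036 = 2.681.
n = 2 × (2.681 / 0.59)² = 2 × 4.544² = 2 × 20.65 = 41.3.
Round up to the next whole participant.

n = 42 per group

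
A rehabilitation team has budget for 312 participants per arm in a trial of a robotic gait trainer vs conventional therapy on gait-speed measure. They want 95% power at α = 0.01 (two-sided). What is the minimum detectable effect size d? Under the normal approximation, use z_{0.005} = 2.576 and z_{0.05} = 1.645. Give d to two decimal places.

d_min ≈ 0.34

For two independent groups of n = 312 each: d_min = (z_{α/2} + z_β)·√(2/n).
z-sum = 2.576 + 1.645 = 4.221.
d_min = 4.221 × √(2/312) = 4.221 × 0.0801 = 0.338.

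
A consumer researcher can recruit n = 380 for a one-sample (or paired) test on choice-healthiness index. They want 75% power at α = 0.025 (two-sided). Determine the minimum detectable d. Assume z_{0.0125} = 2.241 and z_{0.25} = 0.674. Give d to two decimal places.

d_min ≈ 0.15

For a single sample (or paired design) of n = 380: d_min = (z_{α/2} + z_β)/√n.
z-sum = 2.241 + 0.674 = 2.915.
d_min = 2.915 / √380 = 2.915 / 19.494 = 0.150.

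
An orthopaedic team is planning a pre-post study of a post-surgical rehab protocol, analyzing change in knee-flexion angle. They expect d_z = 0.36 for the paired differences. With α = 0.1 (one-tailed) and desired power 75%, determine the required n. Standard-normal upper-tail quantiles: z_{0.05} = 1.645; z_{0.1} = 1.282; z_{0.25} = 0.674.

n = 30 pairs

For a paired (one-sample on differences) test: n = ((z_{α} + z_β) / d)².
z_{α} + z_β = 1.282 + 0.674 = 1.956.
n = (1.956 / 0.36)² = 5.433² = 29.52.
Round up.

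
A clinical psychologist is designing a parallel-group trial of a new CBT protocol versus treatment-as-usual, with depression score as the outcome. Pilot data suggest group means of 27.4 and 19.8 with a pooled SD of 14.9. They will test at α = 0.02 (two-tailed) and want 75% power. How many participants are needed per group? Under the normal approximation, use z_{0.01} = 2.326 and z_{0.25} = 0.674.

Cohen's d = |M₁ − M₂| / SD_pooled = |27.4 − 19.8| / 14.9 = 7.6 / 14.9 = 0.510.
For two independent groups with equal n: n = 2·((z_{α/2} + z_β) / d)².
z_{α/2} + z_β = 2.326 + 0.674 = 3.000.
n = 2 × (3.000 / 0.510)² = 2 × 5.882² = 2 × 34.60 = 69.2.
Round up to the next whole participant.

n = 70 per group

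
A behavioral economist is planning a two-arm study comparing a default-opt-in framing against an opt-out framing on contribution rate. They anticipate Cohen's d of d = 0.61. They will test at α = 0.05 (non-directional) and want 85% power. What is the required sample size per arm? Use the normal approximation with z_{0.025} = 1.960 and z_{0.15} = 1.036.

For two independent groups with equal n: n = 2·((z_{α/2} + z_β) / d)².
z_{α/2} + z_β = 1.960 + 1.036 = 2.996.
n = 2 × (2.996 / 0.61)² = 2 × 4.911² = 2 × 24.12 = 48.2.
Round up to the next whole participant.

n = 49 per group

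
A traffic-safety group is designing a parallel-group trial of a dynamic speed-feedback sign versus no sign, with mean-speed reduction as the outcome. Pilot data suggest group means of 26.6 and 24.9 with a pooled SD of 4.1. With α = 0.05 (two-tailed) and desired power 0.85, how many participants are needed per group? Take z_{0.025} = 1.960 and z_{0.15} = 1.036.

n = 105 per group

Cohen's d = |M₁ − M₂| / SD_pooled = |26.6 − 24.9| / 4.1 = 1.7 / 4.1 = 0.415.
For two independent groups with equal n: n = 2·((z_{α/2} + z_β) / d)².
z_{α/2} + z_β = 1.960 + 1.036 = 2.996.
n = 2 × (2.996 / 0.415)² = 2 × 7.219² = 2 × 52.12 = 104.2.
Round up to the next whole participant.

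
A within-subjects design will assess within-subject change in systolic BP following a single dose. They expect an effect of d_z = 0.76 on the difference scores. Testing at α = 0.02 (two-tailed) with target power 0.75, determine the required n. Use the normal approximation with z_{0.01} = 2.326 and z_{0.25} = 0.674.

n = 16 pairs

For a paired (one-sample on differences) test: n = ((z_{α/2} + z_β) / d)².
z_{α/2} + z_β = 2.326 + 0.674 = 3.000.
n = (3.000 / 0.76)² = 3.947² = 15.58.
Round up.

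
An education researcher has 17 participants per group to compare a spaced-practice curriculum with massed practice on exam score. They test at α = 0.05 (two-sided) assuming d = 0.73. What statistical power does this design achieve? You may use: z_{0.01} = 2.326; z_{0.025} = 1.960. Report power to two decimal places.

For two equal groups, power = Φ(d·√(n/2) − z_{α/2}).
d·√(n/2) = 0.73 × √(17/2) = 0.73 × 2.915 = 2.128.
z_β = 2.128 − 1.960 = 0.168.
Power = Φ(0.168) = 0.567.

power ≈ 0.57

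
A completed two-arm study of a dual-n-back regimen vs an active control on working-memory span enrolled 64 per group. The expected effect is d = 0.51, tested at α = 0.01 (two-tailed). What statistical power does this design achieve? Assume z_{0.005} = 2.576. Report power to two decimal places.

power ≈ 0.62

For two equal groups, power = Φ(d·√(n/2) − z_{α/2}).
d·√(n/2) = 0.51 × √(64/2) = 0.51 × 5.657 = 2.885.
z_β = 2.885 − 2.576 = 0.309.
Power = Φ(0.309) = 0.621.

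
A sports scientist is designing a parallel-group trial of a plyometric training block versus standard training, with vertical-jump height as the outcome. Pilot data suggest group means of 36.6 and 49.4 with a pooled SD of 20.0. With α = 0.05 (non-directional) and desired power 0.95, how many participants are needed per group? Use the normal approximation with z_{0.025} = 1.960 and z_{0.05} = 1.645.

Cohen's d = |M₁ − M₂| / SD_pooled = |36.6 − 49.4| / 20.0 = 12.8 / 20.0 = 0.640.
For two independent groups with equal n: n = 2·((z_{α/2} + z_β) / d)².
z_{α/2} + z_β = 1.960 + 1.645 = 3.605.
n = 2 × (3.605 / 0.640)² = 2 × 5.633² = 2 × 31.73 = 63.5.
Round up to the next whole participant.

n = 64 per group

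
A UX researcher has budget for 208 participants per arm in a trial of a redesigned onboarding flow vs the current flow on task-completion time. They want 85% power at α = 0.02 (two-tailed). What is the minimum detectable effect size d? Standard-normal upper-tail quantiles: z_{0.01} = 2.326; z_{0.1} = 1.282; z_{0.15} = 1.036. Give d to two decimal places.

d_min ≈ 0.33

For two independent groups of n = 208 each: d_min = (z_{α/2} + z_β)·√(2/n).
z-sum = 2.326 + 1.036 = 3.362.
d_min = 3.362 × √(2/208) = 3.362 × 0.0981 = 0.330.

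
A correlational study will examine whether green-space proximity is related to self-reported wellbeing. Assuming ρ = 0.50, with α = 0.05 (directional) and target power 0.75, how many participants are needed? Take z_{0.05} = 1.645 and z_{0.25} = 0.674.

n = 21

Fisher's z: C = ½·ln((1+r)/(1−r)) = ½·ln(3.0000) = 0.5493.
n = ((z_{α} + z_β)/C)² + 3.
(1.645 + 0.674) / 0.5493 = 2.319 / 0.5493 = 4.222.
n = 4.222² + 3 = 17.82 + 3 = 20.8.
Round up.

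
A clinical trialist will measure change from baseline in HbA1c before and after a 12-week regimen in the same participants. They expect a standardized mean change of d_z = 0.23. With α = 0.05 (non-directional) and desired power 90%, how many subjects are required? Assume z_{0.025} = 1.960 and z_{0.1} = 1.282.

n = 199 pairs

For a paired (one-sample on differences) test: n = ((z_{α/2} + z_β) / d)².
z_{α/2} + z_β = 1.960 + 1.282 = 3.242.
n = (3.242 / 0.23)² = 14.096² = 198.69.
Round up.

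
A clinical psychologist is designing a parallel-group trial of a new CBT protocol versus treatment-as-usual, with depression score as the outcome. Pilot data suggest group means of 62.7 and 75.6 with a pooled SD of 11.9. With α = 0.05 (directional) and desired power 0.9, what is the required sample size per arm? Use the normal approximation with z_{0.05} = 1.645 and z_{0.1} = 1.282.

Cohen's d = |M₁ − M₂| / SD_pooled = |62.7 − 75.6| / 11.9 = 12.9 / 11.9 = 1.084.
For two independent groups with equal n: n = 2·((z_{α} + z_β) / d)².
z_{α} + z_β = 1.645 + 1.282 = 2.927.
n = 2 × (2.927 / 1.084)² = 2 × 2.700² = 2 × 7.29 = 14.6.
Round up to the next whole participant.

n = 15 per group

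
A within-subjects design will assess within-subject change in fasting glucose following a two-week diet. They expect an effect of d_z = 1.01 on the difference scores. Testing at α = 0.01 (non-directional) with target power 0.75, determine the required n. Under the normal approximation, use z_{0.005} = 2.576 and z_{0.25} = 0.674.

For a paired (one-sample on differences) test: n = ((z_{α/2} + z_β) / d)².
z_{α/2} + z_β = 2.576 + 0.674 = 3.250.
n = (3.250 / 1.01)² = 3.218² = 10.35.
Round up.

n = 11 pairs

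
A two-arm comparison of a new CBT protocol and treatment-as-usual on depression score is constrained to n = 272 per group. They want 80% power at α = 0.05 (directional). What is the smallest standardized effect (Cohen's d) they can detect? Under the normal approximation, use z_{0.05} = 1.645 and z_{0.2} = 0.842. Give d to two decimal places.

For two independent groups of n = 272 each: d_min = (z_{α} + z_β)·√(2/n).
z-sum = 1.645 + 0.842 = 2.487.
d_min = 2.487 × √(2/272) = 2.487 × 0.0857 = 0.213.

d_min ≈ 0.21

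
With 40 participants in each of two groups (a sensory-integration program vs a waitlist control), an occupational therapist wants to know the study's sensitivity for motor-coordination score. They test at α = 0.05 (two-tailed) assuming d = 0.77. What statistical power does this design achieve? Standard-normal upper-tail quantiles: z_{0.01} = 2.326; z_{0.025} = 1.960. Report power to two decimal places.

power ≈ 0.93

For two equal groups, power = Φ(d·√(n/2) − z_{α/2}).
d·√(n/2) = 0.77 × √(40/2) = 0.77 × 4.472 = 3.444.
z_β = 3.444 − 1.960 = 1.484.
Power = Φ(1.484) = 0.931.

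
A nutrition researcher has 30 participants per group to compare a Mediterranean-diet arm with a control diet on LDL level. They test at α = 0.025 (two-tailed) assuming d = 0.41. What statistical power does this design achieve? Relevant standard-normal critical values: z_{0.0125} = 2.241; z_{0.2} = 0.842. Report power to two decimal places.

power ≈ 0.26

For two equal groups, power = Φ(d·√(n/2) − z_{α/2}).
d·√(n/2) = 0.41 × √(30/2) = 0.41 × 3.873 = 1.588.
z_β = 1.588 − 2.241 = -0.653.
Power = Φ(-0.653) = 0.257.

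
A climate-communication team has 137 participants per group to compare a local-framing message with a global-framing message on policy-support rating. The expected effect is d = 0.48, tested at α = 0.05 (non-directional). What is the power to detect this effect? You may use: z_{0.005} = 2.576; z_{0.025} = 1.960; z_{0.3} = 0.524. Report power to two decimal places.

power ≈ 0.98

For two equal groups, power = Φ(d·√(n/2) − z_{α/2}).
d·√(n/2) = 0.48 × √(137/2) = 0.48 × 8.276 = 3.973.
z_β = 3.973 − 1.960 = 2.013.
Power = Φ(2.013) = 0.978.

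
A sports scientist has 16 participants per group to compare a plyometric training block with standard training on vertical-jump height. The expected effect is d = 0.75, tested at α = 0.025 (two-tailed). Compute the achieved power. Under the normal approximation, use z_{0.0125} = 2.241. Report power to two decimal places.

For two equal groups, power = Φ(d·√(n/2) − z_{α/2}).
d·√(n/2) = 0.75 × √(16/2) = 0.75 × 2.828 = 2.121.
z_β = 2.121 − 2.241 = -0.120.
Power = Φ(-0.120) = 0.452.

power ≈ 0.45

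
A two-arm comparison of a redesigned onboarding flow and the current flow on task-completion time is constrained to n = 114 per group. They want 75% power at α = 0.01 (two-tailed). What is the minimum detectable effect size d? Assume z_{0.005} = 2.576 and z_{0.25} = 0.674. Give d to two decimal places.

d_min ≈ 0.43

For two independent groups of n = 114 each: d_min = (z_{α/2} + z_β)·√(2/n).
z-sum = 2.576 + 0.674 = 3.250.
d_min = 3.250 × √(2/114) = 3.250 × 0.1325 = 0.430.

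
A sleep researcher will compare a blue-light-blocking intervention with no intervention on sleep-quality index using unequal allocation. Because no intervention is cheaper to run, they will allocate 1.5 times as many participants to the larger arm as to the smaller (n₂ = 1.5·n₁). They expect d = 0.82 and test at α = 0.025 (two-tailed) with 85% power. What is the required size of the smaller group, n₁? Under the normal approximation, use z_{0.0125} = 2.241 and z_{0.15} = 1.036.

With allocation ratio k = n₂/n₁ = 1.5, Var(x̄₁−x̄₂) = σ²(1/n₁ + 1/(k·n₁)) = σ²·(k+1)/(k·n₁).
So n₁ = (1 + 1/k)·((z_{α/2} + z_β)/d)² = 1.667 × (3.277/0.82)².
n₁ = 1.667 × 15.97 = 26.6.
Round up: n₁ = 27, giving n₂ = ⌈1.5 × 27⌉ = ⌈40.5⌉ = 41.

n₁ = 27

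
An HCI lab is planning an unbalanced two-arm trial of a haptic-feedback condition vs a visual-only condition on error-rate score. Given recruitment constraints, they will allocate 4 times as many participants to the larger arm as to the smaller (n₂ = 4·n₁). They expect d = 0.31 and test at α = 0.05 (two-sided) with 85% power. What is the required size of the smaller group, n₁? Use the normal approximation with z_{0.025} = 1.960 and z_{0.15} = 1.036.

With allocation ratio k = n₂/n₁ = 4, Var(x̄₁−x̄₂) = σ²(1/n₁ + 1/(k·n₁)) = σ²·(k+1)/(k·n₁).
So n₁ = (1 + 1/k)·((z_{α/2} + z_β)/d)² = 1.250 × (2.996/0.31)².
n₁ = 1.250 × 93.40 = 116.8.
Round up: n₁ = 117, giving n₂ = 4 × 117 = 468.

n₁ = 117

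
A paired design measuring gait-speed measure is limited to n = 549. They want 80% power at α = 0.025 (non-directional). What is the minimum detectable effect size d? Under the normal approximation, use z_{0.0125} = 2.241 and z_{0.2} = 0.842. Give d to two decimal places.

d_min ≈ 0.13

For a single sample (or paired design) of n = 549: d_min = (z_{α/2} + z_β)/√n.
z-sum = 2.241 + 0.842 = 3.083.
d_min = 3.083 / √549 = 3.083 / 23.431 = 0.132.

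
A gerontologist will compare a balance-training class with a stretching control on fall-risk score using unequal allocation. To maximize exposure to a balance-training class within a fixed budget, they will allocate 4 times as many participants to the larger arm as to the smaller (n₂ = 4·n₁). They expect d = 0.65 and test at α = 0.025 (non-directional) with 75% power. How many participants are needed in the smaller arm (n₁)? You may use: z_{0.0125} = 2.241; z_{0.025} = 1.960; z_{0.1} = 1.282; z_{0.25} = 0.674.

With allocation ratio k = n₂/n₁ = 4, Var(x̄₁−x̄₂) = σ²(1/n₁ + 1/(k·n₁)) = σ²·(k+1)/(k·n₁).
So n₁ = (1 + 1/k)·((z_{α/2} + z_β)/d)² = 1.250 × (2.915/0.65)².
n₁ = 1.250 × 20.11 = 25.1.
Round up: n₁ = 26, giving n₂ = 4 × 26 = 104.

n₁ = 26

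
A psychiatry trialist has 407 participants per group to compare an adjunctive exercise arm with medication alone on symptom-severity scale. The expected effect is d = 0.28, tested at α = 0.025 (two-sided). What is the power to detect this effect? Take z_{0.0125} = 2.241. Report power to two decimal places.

For two equal groups, power = Φ(d·√(n/2) − z_{α/2}).
d·√(n/2) = 0.28 × √(407/2) = 0.28 × 14.265 = 3.994.
z_β = 3.994 − 2.241 = 1.753.
Power = Φ(1.753) = 0.960.

power ≈ 0.96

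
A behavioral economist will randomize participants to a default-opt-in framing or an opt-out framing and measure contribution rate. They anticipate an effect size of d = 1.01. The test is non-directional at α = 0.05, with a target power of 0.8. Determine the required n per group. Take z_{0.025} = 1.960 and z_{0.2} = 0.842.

For two independent groups with equal n: n = 2·((z_{α/2} + z_β) / d)².
z_{α/2} + z_β = 1.960 + 0.842 = 2.802.
n = 2 × (2.802 / 1.01)² = 2 × 2.774² = 2 × 7.70 = 15.4.
Round up to the next whole participant.

n = 16 per group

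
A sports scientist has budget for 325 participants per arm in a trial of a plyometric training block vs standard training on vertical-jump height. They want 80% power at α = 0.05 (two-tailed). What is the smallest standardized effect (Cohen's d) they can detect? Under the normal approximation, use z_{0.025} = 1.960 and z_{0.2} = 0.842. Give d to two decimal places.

For two independent groups of n = 325 each: d_min = (z_{α/2} + z_β)·√(2/n).
z-sum = 1.960 + 0.842 = 2.802.
d_min = 2.802 × √(2/325) = 2.802 × 0.0784 = 0.220.

d_min ≈ 0.22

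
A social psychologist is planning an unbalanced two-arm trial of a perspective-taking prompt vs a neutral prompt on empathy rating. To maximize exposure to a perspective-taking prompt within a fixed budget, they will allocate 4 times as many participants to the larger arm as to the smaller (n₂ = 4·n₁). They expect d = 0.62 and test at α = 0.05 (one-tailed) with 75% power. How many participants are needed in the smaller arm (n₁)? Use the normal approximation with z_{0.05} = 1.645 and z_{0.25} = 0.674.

With allocation ratio k = n₂/n₁ = 4, Var(x̄₁−x̄₂) = σ²(1/n₁ + 1/(k·n₁)) = σ²·(k+1)/(k·n₁).
So n₁ = (1 + 1/k)·((z_{α} + z_β)/d)² = 1.250 × (2.319/0.62)².
n₁ = 1.250 × 13.99 = 17.5.
Round up: n₁ = 18, giving n₂ = 4 × 18 = 72.

n₁ = 18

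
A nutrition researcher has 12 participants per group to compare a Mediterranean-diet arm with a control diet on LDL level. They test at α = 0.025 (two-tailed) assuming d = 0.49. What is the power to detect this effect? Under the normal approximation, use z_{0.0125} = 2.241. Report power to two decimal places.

power ≈ 0.15

For two equal groups, power = Φ(d·√(n/2) − z_{α/2}).
d·√(n/2) = 0.49 × √(12/2) = 0.49 × 2.449 = 1.200.
z_β = 1.200 − 2.241 = -1.041.
Power = Φ(-1.041) = 0.149.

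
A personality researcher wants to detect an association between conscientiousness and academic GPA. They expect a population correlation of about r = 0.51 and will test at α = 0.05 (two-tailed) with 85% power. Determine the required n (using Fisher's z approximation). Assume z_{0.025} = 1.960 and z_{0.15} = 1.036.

Fisher's z: C = ½·ln((1+r)/(1−r)) = ½·ln(3.0816) = 0.5627.
n = ((z_{α/2} + z_β)/C)² + 3.
(1.960 + 1.036) / 0.5627 = 2.996 / 0.5627 = 5.324.
n = 5.324² + 3 = 28.35 + 3 = 31.3.
Round up.

n = 32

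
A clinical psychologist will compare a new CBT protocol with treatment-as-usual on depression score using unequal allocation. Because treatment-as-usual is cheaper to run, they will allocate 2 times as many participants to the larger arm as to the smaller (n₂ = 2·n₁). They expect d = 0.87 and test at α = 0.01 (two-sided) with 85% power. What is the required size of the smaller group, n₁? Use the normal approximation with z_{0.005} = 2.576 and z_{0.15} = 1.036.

n₁ = 26

With allocation ratio k = n₂/n₁ = 2, Var(x̄₁−x̄₂) = σ²(1/n₁ + 1/(k·n₁)) = σ²·(k+1)/(k·n₁).
So n₁ = (1 + 1/k)·((z_{α/2} + z_β)/d)² = 1.500 × (3.612/0.87)².
n₁ = 1.500 × 17.24 = 25.9.
Round up: n₁ = 26, giving n₂ = 2 × 26 = 52.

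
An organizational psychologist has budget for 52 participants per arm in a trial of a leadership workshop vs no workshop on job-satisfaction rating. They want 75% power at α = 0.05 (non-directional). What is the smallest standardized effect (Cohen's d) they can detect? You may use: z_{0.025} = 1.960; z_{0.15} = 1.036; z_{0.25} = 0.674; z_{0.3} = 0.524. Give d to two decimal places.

For two independent groups of n = 52 each: d_min = (z_{α/2} + z_β)·√(2/n).
z-sum = 1.960 + 0.674 = 2.634.
d_min = 2.634 × √(2/52) = 2.634 × 0.1961 = 0.517.

d_min ≈ 0.52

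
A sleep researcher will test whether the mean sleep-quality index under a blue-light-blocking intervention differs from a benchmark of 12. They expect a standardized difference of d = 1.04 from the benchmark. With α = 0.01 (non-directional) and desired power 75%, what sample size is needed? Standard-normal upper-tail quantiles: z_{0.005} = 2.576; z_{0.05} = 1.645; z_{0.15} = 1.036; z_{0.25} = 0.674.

n = 10

For a one-sample test: n = ((z_{α/2} + z_β) / d)².
z_{α/2} + z_β = 2.576 + 0.674 = 3.250.
n = (3.250 / 1.04)² = 3.125² = 9.77.
Round up.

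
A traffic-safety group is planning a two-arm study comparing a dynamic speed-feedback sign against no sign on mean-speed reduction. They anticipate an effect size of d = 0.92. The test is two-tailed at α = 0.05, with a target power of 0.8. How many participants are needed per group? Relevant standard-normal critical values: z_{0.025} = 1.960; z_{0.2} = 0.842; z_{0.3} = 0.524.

n = 19 per group

For two independent groups with equal n: n = 2·((z_{α/2} + z_β) / d)².
z_{α/2} + z_β = 1.960 + 0.842 = 2.802.
n = 2 × (2.802 / 0.92)² = 2 × 3.046² = 2 × 9.28 = 18.6.
Round up to the next whole participant.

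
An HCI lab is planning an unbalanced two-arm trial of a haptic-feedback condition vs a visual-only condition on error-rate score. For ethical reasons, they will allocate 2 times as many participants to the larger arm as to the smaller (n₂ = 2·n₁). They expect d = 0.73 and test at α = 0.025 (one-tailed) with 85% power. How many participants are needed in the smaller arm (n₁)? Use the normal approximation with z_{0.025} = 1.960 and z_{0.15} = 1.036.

With allocation ratio k = n₂/n₁ = 2, Var(x̄₁−x̄₂) = σ²(1/n₁ + 1/(k·n₁)) = σ²·(k+1)/(k·n₁).
So n₁ = (1 + 1/k)·((z_{α} + z_β)/d)² = 1.500 × (2.996/0.73)².
n₁ = 1.500 × 16.84 = 25.3.
Round up: n₁ = 26, giving n₂ = 2 × 26 = 52.

n₁ = 26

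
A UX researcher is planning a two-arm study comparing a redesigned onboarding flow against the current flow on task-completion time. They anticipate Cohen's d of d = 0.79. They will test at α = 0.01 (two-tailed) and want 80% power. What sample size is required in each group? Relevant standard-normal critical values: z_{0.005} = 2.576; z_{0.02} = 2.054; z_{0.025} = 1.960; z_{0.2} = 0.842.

For two independent groups with equal n: n = 2·((z_{α/2} + z_β) / d)².
z_{α/2} + z_β = 2.576 + 0.842 = 3.418.
n = 2 × (3.418 / 0.79)² = 2 × 4.327² = 2 × 18.72 = 37.4.
Round up to the next whole participant.

n = 38 per group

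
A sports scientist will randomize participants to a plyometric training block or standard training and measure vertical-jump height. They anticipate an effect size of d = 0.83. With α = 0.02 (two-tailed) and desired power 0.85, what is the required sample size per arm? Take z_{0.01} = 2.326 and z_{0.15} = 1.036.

n = 33 per group

For two independent groups with equal n: n = 2·((z_{α/2} + z_β) / d)².
z_{α/2} + z_β = 2.326 + 1.036 = 3.362.
n = 2 × (3.362 / 0.83)² = 2 × 4.051² = 2 × 16.41 = 32.8.
Round up to the next whole participant.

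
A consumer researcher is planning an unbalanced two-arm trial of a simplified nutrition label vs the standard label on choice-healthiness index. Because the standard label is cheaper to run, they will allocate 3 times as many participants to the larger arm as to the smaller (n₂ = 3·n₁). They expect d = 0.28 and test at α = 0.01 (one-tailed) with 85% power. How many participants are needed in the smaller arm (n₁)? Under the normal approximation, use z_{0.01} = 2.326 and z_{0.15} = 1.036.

n₁ = 193

With allocation ratio k = n₂/n₁ = 3, Var(x̄₁−x̄₂) = σ²(1/n₁ + 1/(k·n₁)) = σ²·(k+1)/(k·n₁).
So n₁ = (1 + 1/k)·((z_{α} + z_β)/d)² = 1.333 × (3.362/0.28)².
n₁ = 1.333 × 144.17 = 192.2.
Round up: n₁ = 193, giving n₂ = 3 × 193 = 579.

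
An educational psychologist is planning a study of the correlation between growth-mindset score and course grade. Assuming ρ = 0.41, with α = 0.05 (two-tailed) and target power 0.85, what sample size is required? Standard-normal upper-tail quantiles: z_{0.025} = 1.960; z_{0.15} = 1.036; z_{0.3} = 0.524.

n = 51

Fisher's z: C = ½·ln((1+r)/(1−r)) = ½·ln(2.3898) = 0.4356.
n = ((z_{α/2} + z_β)/C)² + 3.
(1.960 + 1.036) / 0.4356 = 2.996 / 0.4356 = 6.878.
n = 6.878² + 3 = 47.31 + 3 = 50.3.
Round up.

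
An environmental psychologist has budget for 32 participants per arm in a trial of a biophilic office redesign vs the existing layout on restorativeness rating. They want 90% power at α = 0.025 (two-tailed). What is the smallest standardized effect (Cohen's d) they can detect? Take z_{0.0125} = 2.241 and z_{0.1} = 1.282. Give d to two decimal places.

d_min ≈ 0.88

For two independent groups of n = 32 each: d_min = (z_{α/2} + z_β)·√(2/n).
z-sum = 2.241 + 1.282 = 3.523.
d_min = 3.523 × √(2/32) = 3.523 × 0.2500 = 0.881.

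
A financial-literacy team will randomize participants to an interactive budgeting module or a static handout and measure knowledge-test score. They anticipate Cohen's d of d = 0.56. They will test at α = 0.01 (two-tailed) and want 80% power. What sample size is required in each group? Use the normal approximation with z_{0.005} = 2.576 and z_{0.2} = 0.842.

For two independent groups with equal n: n = 2·((z_{α/2} + z_β) / d)².
z_{α/2} + z_β = 2.576 + 0.842 = 3.418.
n = 2 × (3.418 / 0.56)² = 2 × 6.104² = 2 × 37.25 = 74.5.
Round up to the next whole participant.

n = 75 per group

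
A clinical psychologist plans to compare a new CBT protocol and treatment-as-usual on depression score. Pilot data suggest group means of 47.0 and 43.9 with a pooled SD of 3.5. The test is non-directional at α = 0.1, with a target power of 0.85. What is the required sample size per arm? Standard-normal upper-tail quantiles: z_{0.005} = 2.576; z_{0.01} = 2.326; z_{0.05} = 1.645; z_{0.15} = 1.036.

n = 19 per group

Cohen's d = |M₁ − M₂| / SD_pooled = |47.0 − 43.9| / 3.5 = 3.1 / 3.5 = 0.886.
For two independent groups with equal n: n = 2·((z_{α/2} + z_β) / d)².
z_{α/2} + z_β = 1.645 + 1.036 = 2.681.
n = 2 × (2.681 / 0.886)² = 2 × 3.026² = 2 × 9.16 = 18.3.
Round up to the next whole participant.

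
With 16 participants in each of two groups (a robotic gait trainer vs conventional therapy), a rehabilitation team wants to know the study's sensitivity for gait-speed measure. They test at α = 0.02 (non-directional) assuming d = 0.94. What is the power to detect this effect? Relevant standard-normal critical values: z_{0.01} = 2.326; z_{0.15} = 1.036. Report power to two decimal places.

For two equal groups, power = Φ(d·√(n/2) − z_{α/2}).
d·√(n/2) = 0.94 × √(16/2) = 0.94 × 2.828 = 2.659.
z_β = 2.659 − 2.326 = 0.333.
Power = Φ(0.333) = 0.630.

power ≈ 0.63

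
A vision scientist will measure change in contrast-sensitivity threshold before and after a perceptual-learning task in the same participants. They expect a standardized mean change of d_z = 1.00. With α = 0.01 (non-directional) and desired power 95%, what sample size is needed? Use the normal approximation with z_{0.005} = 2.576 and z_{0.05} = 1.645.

For a paired (one-sample on differences) test: n = ((z_{α/2} + z_β) / d)².
z_{α/2} + z_β = 2.576 + 1.645 = 4.221.
n = (4.221 / 1.00)² = 4.221² = 17.82.
Round up.

n = 18 pairs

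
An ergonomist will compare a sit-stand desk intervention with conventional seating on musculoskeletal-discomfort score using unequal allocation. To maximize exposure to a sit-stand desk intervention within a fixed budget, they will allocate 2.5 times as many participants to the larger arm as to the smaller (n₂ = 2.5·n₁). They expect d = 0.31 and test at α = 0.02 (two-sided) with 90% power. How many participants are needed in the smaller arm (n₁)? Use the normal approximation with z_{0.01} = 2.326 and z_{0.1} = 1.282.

With allocation ratio k = n₂/n₁ = 2.5, Var(x̄₁−x̄₂) = σ²(1/n₁ + 1/(k·n₁)) = σ²·(k+1)/(k·n₁).
So n₁ = (1 + 1/k)·((z_{α/2} + z_β)/d)² = 1.400 × (3.608/0.31)².
n₁ = 1.400 × 135.46 = 189.6.
Round up: n₁ = 190, giving n₂ = 2.5 × 190 = 475.

n₁ = 190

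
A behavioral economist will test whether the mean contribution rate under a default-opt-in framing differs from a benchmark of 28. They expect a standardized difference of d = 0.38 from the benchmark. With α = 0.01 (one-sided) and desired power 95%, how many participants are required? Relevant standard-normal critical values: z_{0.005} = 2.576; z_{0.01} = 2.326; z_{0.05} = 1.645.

n = 110

For a one-sample test: n = ((z_{α} + z_β) / d)².
z_{α} + z_β = 2.326 + 1.645 = 3.971.
n = (3.971 / 0.38)² = 10.450² = 109.20.
Round up.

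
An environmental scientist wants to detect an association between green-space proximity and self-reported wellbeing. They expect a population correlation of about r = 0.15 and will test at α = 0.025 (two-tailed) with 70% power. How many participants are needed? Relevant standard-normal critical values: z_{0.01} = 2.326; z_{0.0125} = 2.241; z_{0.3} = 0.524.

Fisher's z: C = ½·ln((1+r)/(1−r)) = ½·ln(1.3529) = 0.1511.
n = ((z_{α/2} + z_β)/C)² + 3.
(2.241 + 0.524) / 0.1511 = 2.765 / 0.1511 = 18.299.
n = 18.299² + 3 = 334.86 + 3 = 337.9.
Round up.

n = 338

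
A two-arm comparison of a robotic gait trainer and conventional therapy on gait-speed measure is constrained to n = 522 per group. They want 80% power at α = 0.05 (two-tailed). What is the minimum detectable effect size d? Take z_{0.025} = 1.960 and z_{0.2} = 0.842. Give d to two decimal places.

For two independent groups of n = 522 each: d_min = (z_{α/2} + z_β)·√(2/n).
z-sum = 1.960 + 0.842 = 2.802.
d_min = 2.802 × √(2/522) = 2.802 × 0.0619 = 0.173.

d_min ≈ 0.17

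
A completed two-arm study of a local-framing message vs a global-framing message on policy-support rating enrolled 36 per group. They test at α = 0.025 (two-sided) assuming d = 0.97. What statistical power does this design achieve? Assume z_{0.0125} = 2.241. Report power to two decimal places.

power ≈ 0.97

For two equal groups, power = Φ(d·√(n/2) − z_{α/2}).
d·√(n/2) = 0.97 × √(36/2) = 0.97 × 4.243 = 4.115.
z_β = 4.115 − 2.241 = 1.874.
Power = Φ(1.874) = 0.970.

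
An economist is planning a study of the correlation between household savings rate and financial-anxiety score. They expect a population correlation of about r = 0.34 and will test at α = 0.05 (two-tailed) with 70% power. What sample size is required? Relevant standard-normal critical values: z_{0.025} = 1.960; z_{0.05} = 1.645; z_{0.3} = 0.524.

Fisher's z: C = ½·ln((1+r)/(1−r)) = ½·ln(2.0303) = 0.3541.
n = ((z_{α/2} + z_β)/C)² + 3.
(1.960 + 0.524) / 0.3541 = 2.484 / 0.3541 = 7.015.
n = 7.015² + 3 = 49.21 + 3 = 52.2.
Round up.

n = 53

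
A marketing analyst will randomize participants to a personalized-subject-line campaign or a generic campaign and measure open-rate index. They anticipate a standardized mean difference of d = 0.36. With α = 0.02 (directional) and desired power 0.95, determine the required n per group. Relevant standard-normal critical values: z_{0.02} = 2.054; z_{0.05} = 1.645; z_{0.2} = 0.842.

n = 212 per group

For two independent groups with equal n: n = 2·((z_{α} + z_β) / d)².
z_{α} + z_β = 2.054 + 1.645 = 3.699.
n = 2 × (3.699 / 0.36)² = 2 × 10.275² = 2 × 105.58 = 211.2.
Round up to the next whole participant.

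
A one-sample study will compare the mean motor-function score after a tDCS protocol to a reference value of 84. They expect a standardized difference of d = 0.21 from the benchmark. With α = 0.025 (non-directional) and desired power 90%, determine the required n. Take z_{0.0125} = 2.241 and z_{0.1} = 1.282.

For a one-sample test: n = ((z_{α/2} + z_β) / d)².
z_{α/2} + z_β = 2.241 + 1.282 = 3.523.
n = (3.523 / 0.21)² = 16.776² = 281.44.
Round up.

n = 282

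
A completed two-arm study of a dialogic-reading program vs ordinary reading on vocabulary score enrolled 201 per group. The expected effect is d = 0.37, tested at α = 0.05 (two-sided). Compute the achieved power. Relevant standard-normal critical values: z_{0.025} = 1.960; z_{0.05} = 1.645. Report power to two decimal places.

For two equal groups, power = Φ(d·√(n/2) − z_{α/2}).
d·√(n/2) = 0.37 × √(201/2) = 0.37 × 10.025 = 3.709.
z_β = 3.709 − 1.960 = 1.749.
Power = Φ(1.749) = 0.960.

power ≈ 0.96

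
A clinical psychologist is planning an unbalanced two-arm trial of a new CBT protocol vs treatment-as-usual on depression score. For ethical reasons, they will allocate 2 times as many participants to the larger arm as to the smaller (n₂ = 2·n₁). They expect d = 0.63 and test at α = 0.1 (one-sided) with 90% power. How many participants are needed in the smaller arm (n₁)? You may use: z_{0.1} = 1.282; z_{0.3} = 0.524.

n₁ = 25

With allocation ratio k = n₂/n₁ = 2, Var(x̄₁−x̄₂) = σ²(1/n₁ + 1/(k·n₁)) = σ²·(k+1)/(k·n₁).
So n₁ = (1 + 1/k)·((z_{α} + z_β)/d)² = 1.500 × (2.564/0.63)².
n₁ = 1.500 × 16.56 = 24.8.
Round up: n₁ = 25, giving n₂ = 2 × 25 = 50.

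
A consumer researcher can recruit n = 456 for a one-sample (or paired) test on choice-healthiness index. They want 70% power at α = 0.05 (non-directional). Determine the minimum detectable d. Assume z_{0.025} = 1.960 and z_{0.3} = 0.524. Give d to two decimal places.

d_min ≈ 0.12

For a single sample (or paired design) of n = 456: d_min = (z_{α/2} + z_β)/√n.
z-sum = 1.960 + 0.524 = 2.484.
d_min = 2.484 / √456 = 2.484 / 21.354 = 0.116.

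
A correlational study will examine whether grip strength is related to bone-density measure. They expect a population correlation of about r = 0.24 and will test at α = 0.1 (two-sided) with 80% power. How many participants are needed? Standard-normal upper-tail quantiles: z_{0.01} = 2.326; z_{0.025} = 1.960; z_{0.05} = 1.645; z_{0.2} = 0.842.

n = 107

Fisher's z: C = ½·ln((1+r)/(1−r)) = ½·ln(1.6316) = 0.2448.
n = ((z_{α/2} + z_β)/C)² + 3.
(1.645 + 0.842) / 0.2448 = 2.487 / 0.2448 = 10.159.
n = 10.159² + 3 = 103.21 + 3 = 106.2.
Round up.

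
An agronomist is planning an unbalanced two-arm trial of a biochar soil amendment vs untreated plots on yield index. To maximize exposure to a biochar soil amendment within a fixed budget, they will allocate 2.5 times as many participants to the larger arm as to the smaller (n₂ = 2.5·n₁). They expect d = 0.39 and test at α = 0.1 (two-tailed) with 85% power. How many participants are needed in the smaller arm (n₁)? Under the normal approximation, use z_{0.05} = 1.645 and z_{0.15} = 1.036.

With allocation ratio k = n₂/n₁ = 2.5, Var(x̄₁−x̄₂) = σ²(1/n₁ + 1/(k·n₁)) = σ²·(k+1)/(k·n₁).
So n₁ = (1 + 1/k)·((z_{α/2} + z_β)/d)² = 1.400 × (2.681/0.39)².
n₁ = 1.400 × 47.26 = 66.2.
Round up: n₁ = 67, giving n₂ = ⌈2.5 × 67⌉ = ⌈167.5⌉ = 168.

n₁ = 67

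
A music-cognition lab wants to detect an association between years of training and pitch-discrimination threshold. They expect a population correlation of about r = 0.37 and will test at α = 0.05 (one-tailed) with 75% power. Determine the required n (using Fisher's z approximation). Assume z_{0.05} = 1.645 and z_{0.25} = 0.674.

Fisher's z: C = ½·ln((1+r)/(1−r)) = ½·ln(2.1746) = 0.3884.
n = ((z_{α} + z_β)/C)² + 3.
(1.645 + 0.674) / 0.3884 = 2.319 / 0.3884 = 5.971.
n = 5.971² + 3 = 35.65 + 3 = 38.6.
Round up.

n = 39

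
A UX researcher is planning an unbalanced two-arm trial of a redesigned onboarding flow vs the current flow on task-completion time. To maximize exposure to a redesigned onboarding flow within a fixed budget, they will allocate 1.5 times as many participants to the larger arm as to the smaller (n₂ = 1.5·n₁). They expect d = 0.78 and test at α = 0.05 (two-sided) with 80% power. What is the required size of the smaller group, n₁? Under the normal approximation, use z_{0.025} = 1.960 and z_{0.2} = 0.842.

With allocation ratio k = n₂/n₁ = 1.5, Var(x̄₁−x̄₂) = σ²(1/n₁ + 1/(k·n₁)) = σ²·(k+1)/(k·n₁).
So n₁ = (1 + 1/k)·((z_{α/2} + z_β)/d)² = 1.667 × (2.802/0.78)².
n₁ = 1.667 × 12.90 = 21.5.
Round up: n₁ = 22, giving n₂ = 1.5 × 22 = 33.

n₁ = 22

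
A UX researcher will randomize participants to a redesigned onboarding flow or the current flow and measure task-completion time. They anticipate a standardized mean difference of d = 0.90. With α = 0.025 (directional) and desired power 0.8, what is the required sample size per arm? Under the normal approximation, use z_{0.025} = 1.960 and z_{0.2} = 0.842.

For two independent groups with equal n: n = 2·((z_{α} + z_β) / d)².
z_{α} + z_β = 1.960 + 0.842 = 2.802.
n = 2 × (2.802 / 0.90)² = 2 × 3.113² = 2 × 9.69 = 19.4.
Round up to the next whole participant.

n = 20 per group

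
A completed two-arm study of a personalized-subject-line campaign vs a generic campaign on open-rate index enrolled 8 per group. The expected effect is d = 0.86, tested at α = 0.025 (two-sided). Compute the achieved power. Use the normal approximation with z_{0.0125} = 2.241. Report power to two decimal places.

power ≈ 0.30

For two equal groups, power = Φ(d·√(n/2) − z_{α/2}).
d·√(n/2) = 0.86 × √(8/2) = 0.86 × 2.000 = 1.720.
z_β = 1.720 − 2.241 = -0.521.
Power = Φ(-0.521) = 0.301.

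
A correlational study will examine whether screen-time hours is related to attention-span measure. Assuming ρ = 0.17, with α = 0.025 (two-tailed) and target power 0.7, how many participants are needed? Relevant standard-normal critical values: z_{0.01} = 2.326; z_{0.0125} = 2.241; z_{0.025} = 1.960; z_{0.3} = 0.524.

n = 263

Fisher's z: C = ½·ln((1+r)/(1−r)) = ½·ln(1.4096) = 0.1717.
n = ((z_{α/2} + z_β)/C)² + 3.
(2.241 + 0.524) / 0.1717 = 2.765 / 0.1717 = 16.104.
n = 16.104² + 3 = 259.33 + 3 = 262.3.
Round up.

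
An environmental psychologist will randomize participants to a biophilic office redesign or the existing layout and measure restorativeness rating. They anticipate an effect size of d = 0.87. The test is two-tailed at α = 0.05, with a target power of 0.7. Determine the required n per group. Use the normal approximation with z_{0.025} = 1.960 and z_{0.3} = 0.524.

For two independent groups with equal n: n = 2·((z_{α/2} + z_β) / d)².
z_{α/2} + z_β = 1.960 + 0.524 = 2.484.
n = 2 × (2.484 / 0.87)² = 2 × 2.855² = 2 × 8.15 = 16.3.
Round up to the next whole participant.

n = 17 per group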